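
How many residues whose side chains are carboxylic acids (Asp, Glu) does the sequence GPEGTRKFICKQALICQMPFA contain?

1

Matching residues: E3.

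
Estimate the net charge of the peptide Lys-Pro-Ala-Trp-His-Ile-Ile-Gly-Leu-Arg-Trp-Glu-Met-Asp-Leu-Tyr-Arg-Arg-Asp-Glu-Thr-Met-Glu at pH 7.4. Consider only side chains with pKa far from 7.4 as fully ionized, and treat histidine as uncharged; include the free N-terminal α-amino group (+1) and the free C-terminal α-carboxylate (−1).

-1

At pH ~7.4 the Lys and Arg side chains are protonated (+1), the Asp and Glu side chains are deprotonated (−1), and with His taken as neutral all other side chains carry no charge.
Positive (K, R): Lys1, Arg10, Arg17, Arg18 → +4.
Negative (D, E): Glu12, Asp14, Asp19, Glu20, Glu23 → −5.
The N-terminus (+1) and C-terminus (−1) cancel.
Net charge = (+4) + (−5) = −1.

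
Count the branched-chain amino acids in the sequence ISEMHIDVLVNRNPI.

6

V, L, and I make up the branched-chain aliphatic group.
Matching residues: I1, I6, V8, L9, V10, I15.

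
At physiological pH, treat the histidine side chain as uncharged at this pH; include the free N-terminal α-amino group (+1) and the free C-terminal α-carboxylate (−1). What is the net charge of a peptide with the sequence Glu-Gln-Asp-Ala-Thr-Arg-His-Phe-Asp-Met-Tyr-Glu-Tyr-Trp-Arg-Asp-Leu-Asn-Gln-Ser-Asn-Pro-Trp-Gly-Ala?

The side chains ionized at physiological pH are Lys/Arg (+1) and Asp/Glu (−1); with His treated as neutral, nothing else contributes.
Positive (K, R): Arg6, Arg15 → +2.
Negative (D, E): Glu1, Asp3, Asp9, Glu12, Asp16 → −5.
The N-terminus (+1) and C-terminus (−1) cancel.
Net charge = (+2) + (−5) = −3.

-3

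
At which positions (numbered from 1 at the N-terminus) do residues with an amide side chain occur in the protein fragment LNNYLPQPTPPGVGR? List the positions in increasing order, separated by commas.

2, 3, 7

Only N (asparagine) and Q (glutamine) carry a side-chain carboxamide.
Matching residues: N2, N3, Q7.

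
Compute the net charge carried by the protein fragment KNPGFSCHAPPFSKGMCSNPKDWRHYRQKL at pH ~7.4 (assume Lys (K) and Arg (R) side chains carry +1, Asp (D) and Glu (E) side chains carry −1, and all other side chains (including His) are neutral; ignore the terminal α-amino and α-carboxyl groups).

+5

Positive (K, R): K1, K14, K21, R24, R27, K29 → +6.
Negative (D, E): D22 → −1.
Net charge = (+6) + (−1) = +5.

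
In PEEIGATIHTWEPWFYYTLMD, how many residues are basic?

1

K, R, and H are the three residues with basic side chains (ε-amine, guanidinium, and imidazole respectively).
Matching residues: H9.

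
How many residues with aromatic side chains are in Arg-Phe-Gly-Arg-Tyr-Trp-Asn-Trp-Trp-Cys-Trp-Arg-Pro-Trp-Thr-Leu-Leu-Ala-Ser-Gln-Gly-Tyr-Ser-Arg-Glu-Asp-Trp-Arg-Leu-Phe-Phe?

The aromatic amino acids are Phe (F, benzyl), Trp (W, indole), and Tyr (Y, phenol).
Matching residues: Phe2, Tyr5, Trp6, Trp8, Trp9, Trp11, Trp14, Tyr22, Trp27, Phe30, Phe31.

11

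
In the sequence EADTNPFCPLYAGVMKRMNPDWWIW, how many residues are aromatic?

5

The aromatic amino acids are Phe (F, benzyl), Trp (W, indole), and Tyr (Y, phenol).
Matching residues: F7, Y11, W22, W23, W25.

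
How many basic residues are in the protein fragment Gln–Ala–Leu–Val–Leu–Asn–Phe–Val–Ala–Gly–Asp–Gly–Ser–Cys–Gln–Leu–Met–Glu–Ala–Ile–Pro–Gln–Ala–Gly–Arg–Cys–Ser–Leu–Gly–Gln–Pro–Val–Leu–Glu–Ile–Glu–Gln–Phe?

1

K, R, and H are the three residues with basic side chains (ε-amine, guanidinium, and imidazole respectively).
Matching residues: Arg25.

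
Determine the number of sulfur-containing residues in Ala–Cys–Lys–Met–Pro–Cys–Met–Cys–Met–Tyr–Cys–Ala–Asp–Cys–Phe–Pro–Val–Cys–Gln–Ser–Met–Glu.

Cysteine (C, thiol) and methionine (M, thioether) are the two sulfur-containing amino acids.
Matching residues: Cys2, Met4, Cys6, Met7, Cys8, Met9, Cys11, Cys14, Cys18, Met21.

10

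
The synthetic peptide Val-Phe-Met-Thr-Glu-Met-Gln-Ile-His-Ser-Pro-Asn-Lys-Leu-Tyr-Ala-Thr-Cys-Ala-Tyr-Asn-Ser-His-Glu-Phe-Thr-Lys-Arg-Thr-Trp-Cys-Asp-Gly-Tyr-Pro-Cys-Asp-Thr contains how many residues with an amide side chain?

Asparagine (N) and glutamine (Q) have uncharged amide side chains.
Matching residues: Gln7, Asn12, Asn21.

3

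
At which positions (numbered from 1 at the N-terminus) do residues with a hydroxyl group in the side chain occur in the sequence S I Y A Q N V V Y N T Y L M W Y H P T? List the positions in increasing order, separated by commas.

1, 3, 9, 11, 12, 16, 19

The –OH-bearing residues are Ser, Thr (aliphatic alcohols), and Tyr (phenol).
Matching residues: S1, Y3, Y9, T11, Y12, Y16, T19.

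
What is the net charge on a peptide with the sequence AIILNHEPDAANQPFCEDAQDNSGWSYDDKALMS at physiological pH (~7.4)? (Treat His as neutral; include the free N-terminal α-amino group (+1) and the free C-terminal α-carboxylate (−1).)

The side chains ionized at physiological pH are Lys/Arg (+1) and Asp/Glu (−1); with His treated as neutral, nothing else contributes.
Positive (K, R): K30 → +1.
Negative (D, E): E7, D9, E17, D18, D21, D28, D29 → −7.
The N-terminus (+1) and C-terminus (−1) cancel.
Net charge = (+1) + (−7) = −6.

-6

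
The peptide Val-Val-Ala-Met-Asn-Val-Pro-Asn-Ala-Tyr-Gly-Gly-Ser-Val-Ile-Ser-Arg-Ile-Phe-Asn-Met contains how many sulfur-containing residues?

The sulfur-bearing residues are cysteine (–SH) and methionine (–S–CH₃).
Matching residues: Met4, Met21.

2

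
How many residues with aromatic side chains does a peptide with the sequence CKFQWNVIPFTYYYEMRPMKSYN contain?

7

The aromatic amino acids are Phe (F, benzyl), Trp (W, indole), and Tyr (Y, phenol).
Matching residues: F3, W5, F10, Y12, Y13, Y14, Y22.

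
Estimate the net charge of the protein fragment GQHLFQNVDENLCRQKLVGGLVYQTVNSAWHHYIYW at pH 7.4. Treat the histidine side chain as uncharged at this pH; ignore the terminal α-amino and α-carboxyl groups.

0

Near pH 7.4, K and R contribute +1 each, D and E contribute −1 each, and every other side chain (His included, as stated) is uncharged.
Positive (K, R): R14, K16 → +2.
Negative (D, E): D9, E10 → −2.
Net charge = (+2) + (−2) = 0.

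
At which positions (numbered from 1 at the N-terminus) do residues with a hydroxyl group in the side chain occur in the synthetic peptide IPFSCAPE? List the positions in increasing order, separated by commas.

Serine (S), threonine (T), and tyrosine (Y) each carry a hydroxyl group on the side chain.
Matching residues: S4.

4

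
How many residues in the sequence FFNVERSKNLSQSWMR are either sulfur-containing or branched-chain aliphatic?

Sulfur-containing: C, M. Branched-chain aliphatic: I, L, V.
Sulfur-containing residues here: M15 (1).
Branched-chain aliphatic residues here: V4, L10 (2).
The two groups share no amino acid, so total = 1 + 2 = 3.

3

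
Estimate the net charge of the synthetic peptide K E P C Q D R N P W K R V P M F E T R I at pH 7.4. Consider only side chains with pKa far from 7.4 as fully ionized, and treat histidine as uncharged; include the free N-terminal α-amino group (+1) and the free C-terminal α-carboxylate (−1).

At pH ~7.4 the Lys and Arg side chains are protonated (+1), the Asp and Glu side chains are deprotonated (−1), and with His taken as neutral all other side chains carry no charge.
Positive (K, R): K1, R7, K11, R12, R19 → +5.
Negative (D, E): E2, D6, E17 → −3.
The N-terminus (+1) and C-terminus (−1) cancel.
Net charge = (+5) + (−3) = +2.

+2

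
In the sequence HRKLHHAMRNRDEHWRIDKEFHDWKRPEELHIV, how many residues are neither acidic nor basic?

Acidic: D, E. Basic: K, R, H. All other residues are neither.
Matching residues: L4, A7, M8, N10, W15, I17, F21, W24, P27, L30, I32, V33.

12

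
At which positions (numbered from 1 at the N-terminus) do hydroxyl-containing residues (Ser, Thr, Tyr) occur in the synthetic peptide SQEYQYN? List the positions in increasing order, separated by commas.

Matching residues: S1, Y4, Y6.

1, 4, 6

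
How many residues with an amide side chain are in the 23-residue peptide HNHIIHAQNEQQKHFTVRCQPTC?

Only N (asparagine) and Q (glutamine) carry a side-chain carboxamide.
Matching residues: N2, Q8, N9, Q11, Q12, Q20.

6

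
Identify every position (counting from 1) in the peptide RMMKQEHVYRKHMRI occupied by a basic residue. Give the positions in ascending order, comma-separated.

Matching residues: R1, K4, H7, R10, K11, H12, R14.

1, 4, 7, 10, 11, 12, 14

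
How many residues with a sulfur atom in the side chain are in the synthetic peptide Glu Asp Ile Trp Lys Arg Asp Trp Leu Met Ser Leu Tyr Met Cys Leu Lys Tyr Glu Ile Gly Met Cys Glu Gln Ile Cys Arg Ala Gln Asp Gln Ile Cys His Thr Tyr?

The sulfur-bearing residues are cysteine (–SH) and methionine (–S–CH₃).
Matching residues: Met10, Met14, Cys15, Met22, Cys23, Cys27, Cys34.

7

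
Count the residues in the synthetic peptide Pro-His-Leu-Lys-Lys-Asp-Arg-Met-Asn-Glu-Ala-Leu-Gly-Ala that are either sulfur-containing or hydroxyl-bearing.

Sulfur-containing: C, M. Hydroxyl-bearing: S, T, Y.
Sulfur-containing residues here: Met8 (1).
Hydroxyl-bearing residues here: none (0).
The two groups share no amino acid, so total = 1 + 0 = 1.

1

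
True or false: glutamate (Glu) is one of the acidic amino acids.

True

The acidic residues are Asp (D) and Glu (E), whose side chains end in a carboxylate group.
Glutamate is in this group.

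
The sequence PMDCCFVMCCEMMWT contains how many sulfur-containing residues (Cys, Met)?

Matching residues: M2, C4, C5, M8, C9, C10, M12, M13.

8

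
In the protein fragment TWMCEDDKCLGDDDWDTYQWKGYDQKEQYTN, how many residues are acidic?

9

Aspartate (D) and glutamate (E) have carboxylic-acid side chains and are the acidic amino acids.
Matching residues: E5, D6, D7, D12, D13, D14, D16, D24, E27.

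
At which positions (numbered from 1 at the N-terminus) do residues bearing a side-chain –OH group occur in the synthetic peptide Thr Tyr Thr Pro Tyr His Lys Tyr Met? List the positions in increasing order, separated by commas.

Serine (S), threonine (T), and tyrosine (Y) each carry a hydroxyl group on the side chain.
Matching residues: Thr1, Tyr2, Thr3, Tyr5, Tyr8.

1, 2, 3, 5, 8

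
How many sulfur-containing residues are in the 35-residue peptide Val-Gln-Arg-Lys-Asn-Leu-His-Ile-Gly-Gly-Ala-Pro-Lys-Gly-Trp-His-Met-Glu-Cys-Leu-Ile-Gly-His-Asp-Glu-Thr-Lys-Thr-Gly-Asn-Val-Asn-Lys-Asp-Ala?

The sulfur-bearing residues are cysteine (–SH) and methionine (–S–CH₃).
Matching residues: Met17, Cys19.

2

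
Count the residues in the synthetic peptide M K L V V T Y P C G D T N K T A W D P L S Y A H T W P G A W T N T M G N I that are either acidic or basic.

Acidic: D, E. Basic: H, K, R.
Acidic residues here: D11, D18 (2).
Basic residues here: K2, K14, H24 (3).
The two groups share no amino acid, so total = 2 + 3 = 5.

5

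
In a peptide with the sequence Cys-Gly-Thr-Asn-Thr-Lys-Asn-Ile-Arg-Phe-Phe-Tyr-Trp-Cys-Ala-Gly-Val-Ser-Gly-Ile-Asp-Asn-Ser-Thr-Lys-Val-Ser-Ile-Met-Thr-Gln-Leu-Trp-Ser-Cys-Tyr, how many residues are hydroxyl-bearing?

Serine (S), threonine (T), and tyrosine (Y) each carry a hydroxyl group on the side chain.
Matching residues: Thr3, Thr5, Tyr12, Ser18, Ser23, Thr24, Ser27, Thr30, Ser34, Tyr36.

10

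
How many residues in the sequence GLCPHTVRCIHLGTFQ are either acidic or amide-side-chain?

1

Acidic: D, E. Amide-side-chain: N, Q.
Acidic residues here: none (0).
Amide-side-chain residues here: Q16 (1).
The two groups share no amino acid, so total = 0 + 1 = 1.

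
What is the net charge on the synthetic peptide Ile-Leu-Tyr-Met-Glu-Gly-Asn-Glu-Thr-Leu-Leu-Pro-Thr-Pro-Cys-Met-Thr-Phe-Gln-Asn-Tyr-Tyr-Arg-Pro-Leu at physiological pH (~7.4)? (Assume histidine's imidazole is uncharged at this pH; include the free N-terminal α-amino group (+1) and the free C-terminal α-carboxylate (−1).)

-1

The side chains ionized at physiological pH are Lys/Arg (+1) and Asp/Glu (−1); with His treated as neutral, nothing else contributes.
Positive (K, R): Arg23 → +1.
Negative (D, E): Glu5, Glu8 → −2.
The N-terminus (+1) and C-terminus (−1) cancel.
Net charge = (+1) + (−2) = −1.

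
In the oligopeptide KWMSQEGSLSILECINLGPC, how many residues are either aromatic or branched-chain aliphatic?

6

Aromatic: F, W, Y. Branched-chain aliphatic: I, L, V.
Aromatic residues here: W2 (1).
Branched-chain aliphatic residues here: L9, I11, L12, I15, L17 (5).
The two groups share no amino acid, so total = 1 + 5 = 6.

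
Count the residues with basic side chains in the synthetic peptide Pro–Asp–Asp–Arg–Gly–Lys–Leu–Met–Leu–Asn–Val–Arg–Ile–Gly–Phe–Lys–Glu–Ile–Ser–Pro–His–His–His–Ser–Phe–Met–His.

8

The basic amino acids are Lys (K), Arg (R), and His (H).
Matching residues: Arg4, Lys6, Arg12, Lys16, His21, His22, His23, His27.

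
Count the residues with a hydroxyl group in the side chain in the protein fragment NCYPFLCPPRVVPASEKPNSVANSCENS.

The –OH-bearing residues are Ser, Thr (aliphatic alcohols), and Tyr (phenol).
Matching residues: Y3, S15, S20, S24, S28.

5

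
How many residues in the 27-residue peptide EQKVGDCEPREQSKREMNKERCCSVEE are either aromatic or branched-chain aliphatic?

Aromatic: F, W, Y. Branched-chain aliphatic: I, L, V.
Aromatic residues here: none (0).
Branched-chain aliphatic residues here: V4, V25 (2).
The two groups share no amino acid, so total = 0 + 2 = 2.

2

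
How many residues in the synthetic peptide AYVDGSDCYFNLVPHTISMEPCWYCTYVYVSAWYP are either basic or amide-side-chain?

2

Basic: H, K, R. Amide-side-chain: N, Q.
Basic residues here: H15 (1).
Amide-side-chain residues here: N11 (1).
The two groups share no amino acid, so total = 1 + 1 = 2.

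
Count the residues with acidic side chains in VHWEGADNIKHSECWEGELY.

5

The acidic residues are Asp (D) and Glu (E), whose side chains end in a carboxylate group.
Matching residues: E4, D7, E13, E16, E18.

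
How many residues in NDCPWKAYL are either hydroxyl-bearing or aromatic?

2

Hydroxyl-bearing: S, T, Y. Aromatic: F, W, Y.
Hydroxyl-bearing residues here: Y8 (1).
Aromatic residues here: W5, Y8 (2).
Y is in both groups, so the 1 Y residue must not be double-counted.
Total = 1 + 2 − 1 = 2.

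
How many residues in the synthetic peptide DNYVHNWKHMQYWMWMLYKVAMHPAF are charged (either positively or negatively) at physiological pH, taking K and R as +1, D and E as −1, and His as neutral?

Charged side chains at pH ~7.4: K, R (positive); D, E (negative).
Matching residues: D1, K8, K19.

3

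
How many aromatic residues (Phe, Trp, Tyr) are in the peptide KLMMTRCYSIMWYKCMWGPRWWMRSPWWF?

9

Matching residues: Y8, W12, Y13, W17, W21, W22, W27, W28, F29.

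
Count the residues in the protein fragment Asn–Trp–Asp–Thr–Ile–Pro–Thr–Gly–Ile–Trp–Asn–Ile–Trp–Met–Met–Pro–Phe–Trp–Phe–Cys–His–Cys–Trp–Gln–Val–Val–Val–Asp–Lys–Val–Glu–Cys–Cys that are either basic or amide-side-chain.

Basic: H, K, R. Amide-side-chain: N, Q.
Basic residues here: His21, Lys29 (2).
Amide-side-chain residues here: Asn1, Asn11, Gln24 (3).
The two groups share no amino acid, so total = 2 + 3 = 5.

5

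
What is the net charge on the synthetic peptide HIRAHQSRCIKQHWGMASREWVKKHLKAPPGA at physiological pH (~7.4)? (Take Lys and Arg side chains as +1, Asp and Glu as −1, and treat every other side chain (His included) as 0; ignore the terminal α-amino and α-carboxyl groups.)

Positive (K, R): R3, R8, K11, R19, K23, K24, K27 → +7.
Negative (D, E): E20 → −1.
Net charge = (+7) + (−1) = +6.

+6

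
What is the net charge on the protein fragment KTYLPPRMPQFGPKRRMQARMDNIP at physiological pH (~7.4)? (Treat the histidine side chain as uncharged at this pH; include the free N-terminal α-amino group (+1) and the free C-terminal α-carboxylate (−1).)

+5

At pH ~7.4 the Lys and Arg side chains are protonated (+1), the Asp and Glu side chains are deprotonated (−1), and with His taken as neutral all other side chains carry no charge.
Positive (K, R): K1, R7, K14, R15, R16, R20 → +6.
Negative (D, E): D22 → −1.
The N-terminus (+1) and C-terminus (−1) cancel.
Net charge = (+6) + (−1) = +5.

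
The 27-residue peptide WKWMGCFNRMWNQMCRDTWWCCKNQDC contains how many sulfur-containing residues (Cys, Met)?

Matching residues: M4, C6, M10, M14, C15, C21, C22, C27.

8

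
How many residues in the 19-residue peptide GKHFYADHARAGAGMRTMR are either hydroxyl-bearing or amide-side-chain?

Hydroxyl-bearing: S, T, Y. Amide-side-chain: N, Q.
Hydroxyl-bearing residues here: Y5, T17 (2).
Amide-side-chain residues here: none (0).
The two groups share no amino acid, so total = 2 + 0 = 2.

2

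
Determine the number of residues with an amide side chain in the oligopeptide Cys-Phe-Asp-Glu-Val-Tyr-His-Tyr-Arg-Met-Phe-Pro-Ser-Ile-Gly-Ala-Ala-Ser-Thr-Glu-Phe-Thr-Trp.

0

The amide-side-chain residues are Asn (N) and Gln (Q).
None of the 23 residues belong to this group.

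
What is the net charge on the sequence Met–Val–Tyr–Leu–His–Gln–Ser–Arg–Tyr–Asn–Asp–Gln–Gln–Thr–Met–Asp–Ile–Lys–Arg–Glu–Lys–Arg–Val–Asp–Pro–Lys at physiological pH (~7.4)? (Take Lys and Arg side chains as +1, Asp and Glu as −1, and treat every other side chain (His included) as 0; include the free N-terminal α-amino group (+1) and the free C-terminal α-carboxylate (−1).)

Positive (K, R): Arg8, Lys18, Arg19, Lys21, Arg22, Lys26 → +6.
Negative (D, E): Asp11, Asp16, Glu20, Asp24 → −4.
The N-terminus (+1) and C-terminus (−1) cancel.
Net charge = (+6) + (−4) = +2.

+2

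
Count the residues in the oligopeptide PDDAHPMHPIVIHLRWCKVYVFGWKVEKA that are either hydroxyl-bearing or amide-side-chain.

1

Hydroxyl-bearing: S, T, Y. Amide-side-chain: N, Q.
Hydroxyl-bearing residues here: Y20 (1).
Amide-side-chain residues here: none (0).
The two groups share no amino acid, so total = 1 + 0 = 1.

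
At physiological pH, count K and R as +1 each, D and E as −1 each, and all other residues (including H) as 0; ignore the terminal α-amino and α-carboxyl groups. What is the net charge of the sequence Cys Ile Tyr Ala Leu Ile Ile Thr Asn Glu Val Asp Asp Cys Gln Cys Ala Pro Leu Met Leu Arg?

Positive (K, R): Arg22 → +1.
Negative (D, E): Glu10, Asp12, Asp13 → −3.
Net charge = (+1) + (−3) = −2.

-2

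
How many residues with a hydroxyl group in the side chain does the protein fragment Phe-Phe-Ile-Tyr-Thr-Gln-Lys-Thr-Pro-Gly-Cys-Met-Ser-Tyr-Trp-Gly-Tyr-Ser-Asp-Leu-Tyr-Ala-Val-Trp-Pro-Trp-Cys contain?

8

Serine (S), threonine (T), and tyrosine (Y) each carry a hydroxyl group on the side chain.
Matching residues: Tyr4, Thr5, Thr8, Ser13, Tyr14, Tyr17, Ser18, Tyr21.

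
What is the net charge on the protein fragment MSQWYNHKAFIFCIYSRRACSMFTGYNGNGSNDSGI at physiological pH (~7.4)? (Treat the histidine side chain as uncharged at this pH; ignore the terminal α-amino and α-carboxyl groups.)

+2

The side chains ionized at physiological pH are Lys/Arg (+1) and Asp/Glu (−1); with His treated as neutral, nothing else contributes.
Positive (K, R): K8, R17, R18 → +3.
Negative (D, E): D33 → −1.
Net charge = (+3) + (−1) = +2.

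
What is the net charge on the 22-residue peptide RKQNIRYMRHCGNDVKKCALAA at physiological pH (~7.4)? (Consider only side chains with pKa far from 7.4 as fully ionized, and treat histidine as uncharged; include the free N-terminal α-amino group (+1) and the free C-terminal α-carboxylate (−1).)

The side chains ionized at physiological pH are Lys/Arg (+1) and Asp/Glu (−1); with His treated as neutral, nothing else contributes.
Positive (K, R): R1, K2, R6, R9, K16, K17 → +6.
Negative (D, E): D14 → −1.
The N-terminus (+1) and C-terminus (−1) cancel.
Net charge = (+6) + (−1) = +5.

+5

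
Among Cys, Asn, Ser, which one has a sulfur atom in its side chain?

The sulfur-bearing residues are cysteine (–SH) and methionine (–S–CH₃).
Of the listed options, only Cys belongs to this group.

Cys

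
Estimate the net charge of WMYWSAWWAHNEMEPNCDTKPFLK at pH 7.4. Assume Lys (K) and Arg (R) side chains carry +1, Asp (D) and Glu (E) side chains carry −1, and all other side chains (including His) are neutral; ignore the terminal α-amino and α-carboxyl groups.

-1

Positive (K, R): K20, K24 → +2.
Negative (D, E): E12, E14, D18 → −3.
Net charge = (+2) + (−3) = −1.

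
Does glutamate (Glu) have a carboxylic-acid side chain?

The acidic residues are Asp (D) and Glu (E), whose side chains end in a carboxylate group.
Glutamate is in this group.

Yes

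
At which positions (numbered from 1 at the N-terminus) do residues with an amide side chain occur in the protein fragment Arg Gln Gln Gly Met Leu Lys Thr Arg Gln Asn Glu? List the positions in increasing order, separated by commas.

Only N (asparagine) and Q (glutamine) carry a side-chain carboxamide.
Matching residues: Gln2, Gln3, Gln10, Asn11.

2, 3, 10, 11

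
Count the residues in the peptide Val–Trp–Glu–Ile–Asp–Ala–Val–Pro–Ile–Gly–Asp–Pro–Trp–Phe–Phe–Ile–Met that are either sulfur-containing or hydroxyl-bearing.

1

Sulfur-containing: C, M. Hydroxyl-bearing: S, T, Y.
Sulfur-containing residues here: Met17 (1).
Hydroxyl-bearing residues here: none (0).
The two groups share no amino acid, so total = 1 + 0 = 1.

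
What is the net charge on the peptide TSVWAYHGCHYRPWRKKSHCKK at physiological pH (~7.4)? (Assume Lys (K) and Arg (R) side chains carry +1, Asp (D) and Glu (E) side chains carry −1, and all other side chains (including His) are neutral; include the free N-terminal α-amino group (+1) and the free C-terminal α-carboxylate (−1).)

Positive (K, R): R12, R15, K16, K17, K21, K22 → +6.
Negative (D, E): none → −0.
The N-terminus (+1) and C-terminus (−1) cancel.
Net charge = (+6) + (−0) = +6.

+6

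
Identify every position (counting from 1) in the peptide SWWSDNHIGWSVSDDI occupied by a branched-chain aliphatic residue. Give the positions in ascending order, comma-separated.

V, L, and I make up the branched-chain aliphatic group.
Matching residues: I8, V12, I16.

8, 12, 16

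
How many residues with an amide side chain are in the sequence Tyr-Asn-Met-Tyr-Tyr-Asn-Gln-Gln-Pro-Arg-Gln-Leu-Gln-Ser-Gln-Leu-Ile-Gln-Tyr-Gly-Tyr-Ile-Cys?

Asparagine (N) and glutamine (Q) have uncharged amide side chains.
Matching residues: Asn2, Asn6, Gln7, Gln8, Gln11, Gln13, Gln15, Gln18.

8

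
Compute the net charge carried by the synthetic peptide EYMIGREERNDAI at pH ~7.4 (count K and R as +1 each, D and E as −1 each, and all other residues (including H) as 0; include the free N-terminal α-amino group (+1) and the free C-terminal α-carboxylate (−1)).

-2

Positive (K, R): R6, R9 → +2.
Negative (D, E): E1, E7, E8, D11 → −4.
The N-terminus (+1) and C-terminus (−1) cancel.
Net charge = (+2) + (−4) = −2.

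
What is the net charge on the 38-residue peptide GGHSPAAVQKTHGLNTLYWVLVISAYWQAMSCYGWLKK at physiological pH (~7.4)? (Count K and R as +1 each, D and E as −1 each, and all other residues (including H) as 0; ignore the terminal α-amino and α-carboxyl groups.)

Positive (K, R): K10, K37, K38 → +3.
Negative (D, E): none → −0.
Net charge = (+3) + (−0) = +3.

+3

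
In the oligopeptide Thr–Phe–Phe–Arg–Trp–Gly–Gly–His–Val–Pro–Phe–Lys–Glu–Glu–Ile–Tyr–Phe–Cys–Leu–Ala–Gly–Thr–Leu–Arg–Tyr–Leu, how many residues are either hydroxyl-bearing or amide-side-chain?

Hydroxyl-bearing: S, T, Y. Amide-side-chain: N, Q.
Hydroxyl-bearing residues here: Thr1, Tyr16, Thr22, Tyr25 (4).
Amide-side-chain residues here: none (0).
The two groups share no amino acid, so total = 4 + 0 = 4.

4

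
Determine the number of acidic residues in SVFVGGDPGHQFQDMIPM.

Only D (aspartate) and E (glutamate) carry a side-chain carboxylic acid.
Matching residues: D7, D14.

2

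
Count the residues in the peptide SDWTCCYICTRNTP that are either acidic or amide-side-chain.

2

Acidic: D, E. Amide-side-chain: N, Q.
Acidic residues here: D2 (1).
Amide-side-chain residues here: N12 (1).
The two groups share no amino acid, so total = 1 + 1 = 2.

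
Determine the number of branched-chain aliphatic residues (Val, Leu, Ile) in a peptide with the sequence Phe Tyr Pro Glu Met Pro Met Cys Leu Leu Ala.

2

Matching residues: Leu9, Leu10.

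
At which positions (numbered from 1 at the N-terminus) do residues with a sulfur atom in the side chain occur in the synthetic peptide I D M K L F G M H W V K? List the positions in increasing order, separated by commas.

Only Cys (C) and Met (M) have a sulfur atom in the side chain.
Matching residues: M3, M8.

3, 8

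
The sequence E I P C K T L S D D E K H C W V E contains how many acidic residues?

Aspartate (D) and glutamate (E) have carboxylic-acid side chains and are the acidic amino acids.
Matching residues: E1, D9, D10, E11, E17.

5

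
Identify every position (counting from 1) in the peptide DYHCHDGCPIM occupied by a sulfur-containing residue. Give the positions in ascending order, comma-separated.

4, 8, 11

Matching residues: C4, C8, M11.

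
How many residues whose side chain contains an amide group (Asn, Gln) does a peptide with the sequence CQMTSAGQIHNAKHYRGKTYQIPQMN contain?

6

Matching residues: Q2, Q8, N11, Q21, Q24, N26.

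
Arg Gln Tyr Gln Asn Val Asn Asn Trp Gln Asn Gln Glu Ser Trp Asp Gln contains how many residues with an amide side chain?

9

Asparagine (N) and glutamine (Q) have uncharged amide side chains.
Matching residues: Gln2, Gln4, Asn5, Asn7, Asn8, Gln10, Asn11, Gln12, Gln17.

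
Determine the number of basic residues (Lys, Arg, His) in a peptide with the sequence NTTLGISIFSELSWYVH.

Matching residues: H17.

1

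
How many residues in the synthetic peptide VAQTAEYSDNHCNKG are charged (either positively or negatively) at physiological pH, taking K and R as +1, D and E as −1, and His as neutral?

3

Charged side chains at pH ~7.4: K, R (positive); D, E (negative).
Matching residues: E6, D9, K14.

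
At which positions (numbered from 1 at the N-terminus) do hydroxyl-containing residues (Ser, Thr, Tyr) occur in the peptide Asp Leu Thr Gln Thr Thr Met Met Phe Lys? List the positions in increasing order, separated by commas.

Matching residues: Thr3, Thr5, Thr6.

3, 5, 6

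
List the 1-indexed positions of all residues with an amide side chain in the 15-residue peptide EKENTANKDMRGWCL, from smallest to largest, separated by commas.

Asparagine (N) and glutamine (Q) have uncharged amide side chains.
Matching residues: N4, N7.

4, 7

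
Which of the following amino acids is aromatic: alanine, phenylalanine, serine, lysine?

Phenylalanine (F), tryptophan (W), and tyrosine (Y) have aromatic ring side chains.
Of the listed options, only phenylalanine belongs to this group.

phenylalanine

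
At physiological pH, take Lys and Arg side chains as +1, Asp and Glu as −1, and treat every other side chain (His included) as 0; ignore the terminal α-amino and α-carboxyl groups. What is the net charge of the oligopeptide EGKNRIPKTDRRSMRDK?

Positive (K, R): K3, R5, K8, R11, R12, R15, K17 → +7.
Negative (D, E): E1, D10, D16 → −3.
Net charge = (+7) + (−3) = +4.

+4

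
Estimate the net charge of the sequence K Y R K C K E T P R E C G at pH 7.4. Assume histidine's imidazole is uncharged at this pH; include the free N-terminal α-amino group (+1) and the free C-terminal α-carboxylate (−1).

At pH ~7.4 the Lys and Arg side chains are protonated (+1), the Asp and Glu side chains are deprotonated (−1), and with His taken as neutral all other side chains carry no charge.
Positive (K, R): K1, R3, K4, K6, R10 → +5.
Negative (D, E): E7, E11 → −2.
The N-terminus (+1) and C-terminus (−1) cancel.
Net charge = (+5) + (−2) = +3.

+3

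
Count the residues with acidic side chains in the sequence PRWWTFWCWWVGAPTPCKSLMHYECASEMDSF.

The acidic residues are Asp (D) and Glu (E), whose side chains end in a carboxylate group.
Matching residues: E24, E28, D30.

3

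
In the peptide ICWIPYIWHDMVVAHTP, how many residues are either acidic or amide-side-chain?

Acidic: D, E. Amide-side-chain: N, Q.
Acidic residues here: D10 (1).
Amide-side-chain residues here: none (0).
The two groups share no amino acid, so total = 1 + 0 = 1.

1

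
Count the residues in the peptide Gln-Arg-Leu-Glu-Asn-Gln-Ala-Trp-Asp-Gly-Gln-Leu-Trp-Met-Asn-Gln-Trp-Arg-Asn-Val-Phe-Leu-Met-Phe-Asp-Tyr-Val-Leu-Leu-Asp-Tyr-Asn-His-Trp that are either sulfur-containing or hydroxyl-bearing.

4

Sulfur-containing: C, M. Hydroxyl-bearing: S, T, Y.
Sulfur-containing residues here: Met14, Met23 (2).
Hydroxyl-bearing residues here: Tyr26, Tyr31 (2).
The two groups share no amino acid, so total = 2 + 2 = 4.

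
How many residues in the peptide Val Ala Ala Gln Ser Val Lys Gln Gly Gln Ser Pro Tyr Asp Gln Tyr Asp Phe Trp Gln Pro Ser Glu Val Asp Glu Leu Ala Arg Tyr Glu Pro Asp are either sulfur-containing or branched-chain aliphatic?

Sulfur-containing: C, M. Branched-chain aliphatic: I, L, V.
Sulfur-containing residues here: none (0).
Branched-chain aliphatic residues here: Val1, Val6, Val24, Leu27 (4).
The two groups share no amino acid, so total = 0 + 4 = 4.

4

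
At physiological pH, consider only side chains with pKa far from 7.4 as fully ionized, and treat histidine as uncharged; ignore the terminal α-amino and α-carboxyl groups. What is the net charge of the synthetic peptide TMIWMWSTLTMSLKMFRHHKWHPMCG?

+3

Near pH 7.4, K and R contribute +1 each, D and E contribute −1 each, and every other side chain (His included, as stated) is uncharged.
Positive (K, R): K14, R17, K20 → +3.
Negative (D, E): none → −0.
Net charge = (+3) + (−0) = +3.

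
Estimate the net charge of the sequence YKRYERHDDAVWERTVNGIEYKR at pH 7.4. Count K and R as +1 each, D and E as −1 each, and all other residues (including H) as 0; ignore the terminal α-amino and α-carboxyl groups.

+1

Positive (K, R): K2, R3, R6, R14, K22, R23 → +6.
Negative (D, E): E5, D8, D9, E13, E20 → −5.
Net charge = (+6) + (−5) = +1.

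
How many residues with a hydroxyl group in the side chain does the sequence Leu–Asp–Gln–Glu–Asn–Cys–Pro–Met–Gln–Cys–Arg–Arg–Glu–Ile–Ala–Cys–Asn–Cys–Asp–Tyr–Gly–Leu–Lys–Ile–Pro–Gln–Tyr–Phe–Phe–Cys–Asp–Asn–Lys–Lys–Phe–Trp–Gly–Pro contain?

Serine (S), threonine (T), and tyrosine (Y) each carry a hydroxyl group on the side chain.
Matching residues: Tyr20, Tyr27.

2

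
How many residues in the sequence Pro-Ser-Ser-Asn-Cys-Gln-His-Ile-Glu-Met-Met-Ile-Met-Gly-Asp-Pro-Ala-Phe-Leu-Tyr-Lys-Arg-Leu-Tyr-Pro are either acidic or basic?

Acidic: D, E. Basic: H, K, R.
Acidic residues here: Glu9, Asp15 (2).
Basic residues here: His7, Lys21, Arg22 (3).
The two groups share no amino acid, so total = 2 + 3 = 5.

5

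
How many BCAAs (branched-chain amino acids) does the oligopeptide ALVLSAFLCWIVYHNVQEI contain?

8

Valine (V), leucine (L), and isoleucine (I) are the branched-chain amino acids.
Matching residues: L2, V3, L4, L8, I11, V12, V16, I19.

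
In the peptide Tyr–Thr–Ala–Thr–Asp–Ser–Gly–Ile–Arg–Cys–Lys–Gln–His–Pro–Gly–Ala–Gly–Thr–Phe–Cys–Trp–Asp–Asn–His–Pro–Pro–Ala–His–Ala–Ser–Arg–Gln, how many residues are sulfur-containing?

The sulfur-bearing residues are cysteine (–SH) and methionine (–S–CH₃).
Matching residues: Cys10, Cys20.

2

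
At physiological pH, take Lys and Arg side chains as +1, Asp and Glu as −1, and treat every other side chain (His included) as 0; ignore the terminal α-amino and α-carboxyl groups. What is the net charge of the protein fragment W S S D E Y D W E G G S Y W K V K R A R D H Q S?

-1

Positive (K, R): K15, K17, R18, R20 → +4.
Negative (D, E): D4, E5, D7, E9, D21 → −5.
Net charge = (+4) + (−5) = −1.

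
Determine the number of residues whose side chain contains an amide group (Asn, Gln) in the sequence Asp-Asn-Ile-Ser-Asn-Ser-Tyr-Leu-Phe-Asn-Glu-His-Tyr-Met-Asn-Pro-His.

Matching residues: Asn2, Asn5, Asn10, Asn15.

4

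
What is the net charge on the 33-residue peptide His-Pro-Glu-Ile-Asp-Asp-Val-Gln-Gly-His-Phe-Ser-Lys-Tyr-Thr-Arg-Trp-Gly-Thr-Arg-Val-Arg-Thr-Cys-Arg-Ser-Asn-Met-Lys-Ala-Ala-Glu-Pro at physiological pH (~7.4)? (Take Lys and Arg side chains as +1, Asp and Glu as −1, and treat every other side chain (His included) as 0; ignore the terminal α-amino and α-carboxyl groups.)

+2

Positive (K, R): Lys13, Arg16, Arg20, Arg22, Arg25, Lys29 → +6.
Negative (D, E): Glu3, Asp5, Asp6, Glu32 → −4.
Net charge = (+6) + (−4) = +2.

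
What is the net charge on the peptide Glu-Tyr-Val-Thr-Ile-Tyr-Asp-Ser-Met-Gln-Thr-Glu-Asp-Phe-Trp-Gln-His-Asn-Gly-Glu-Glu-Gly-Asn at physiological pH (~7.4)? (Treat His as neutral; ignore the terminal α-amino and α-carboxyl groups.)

-6

Near pH 7.4, K and R contribute +1 each, D and E contribute −1 each, and every other side chain (His included, as stated) is uncharged.
Positive (K, R): none → +0.
Negative (D, E): Glu1, Asp7, Glu12, Asp13, Glu20, Glu21 → −6.
Net charge = (+0) + (−6) = −6.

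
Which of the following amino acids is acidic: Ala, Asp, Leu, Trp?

Aspartate (D) and glutamate (E) have carboxylic-acid side chains and are the acidic amino acids.
Of the listed options, only Asp belongs to this group.

Asp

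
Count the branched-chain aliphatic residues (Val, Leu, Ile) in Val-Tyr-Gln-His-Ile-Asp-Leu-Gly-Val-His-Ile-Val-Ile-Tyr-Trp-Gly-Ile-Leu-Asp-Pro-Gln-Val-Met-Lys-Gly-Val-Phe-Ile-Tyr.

12

Matching residues: Val1, Ile5, Leu7, Val9, Ile11, Val12, Ile13, Ile17, Leu18, Val22, Val26, Ile28.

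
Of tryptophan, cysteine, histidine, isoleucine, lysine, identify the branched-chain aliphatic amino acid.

isoleucine

V, L, and I make up the branched-chain aliphatic group.
Of the listed options, only isoleucine belongs to this group.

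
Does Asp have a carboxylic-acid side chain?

Only D (aspartate) and E (glutamate) carry a side-chain carboxylic acid.
Aspartate is in this group.

Yes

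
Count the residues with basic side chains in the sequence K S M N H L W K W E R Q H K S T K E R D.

The basic amino acids are Lys (K), Arg (R), and His (H).
Matching residues: K1, H5, K8, R11, H13, K14, K17, R19.

8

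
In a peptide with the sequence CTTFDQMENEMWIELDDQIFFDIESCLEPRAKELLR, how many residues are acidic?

The acidic residues are Asp (D) and Glu (E), whose side chains end in a carboxylate group.
Matching residues: D5, E8, E10, E14, D16, D17, D22, E24, E28, E33.

10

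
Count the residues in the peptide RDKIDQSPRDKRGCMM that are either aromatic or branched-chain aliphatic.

1

Aromatic: F, W, Y. Branched-chain aliphatic: I, L, V.
Aromatic residues here: none (0).
Branched-chain aliphatic residues here: I4 (1).
The two groups share no amino acid, so total = 0 + 1 = 1.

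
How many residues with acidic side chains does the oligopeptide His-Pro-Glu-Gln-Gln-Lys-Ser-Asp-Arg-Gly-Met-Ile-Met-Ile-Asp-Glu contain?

4

The acidic residues are Asp (D) and Glu (E), whose side chains end in a carboxylate group.
Matching residues: Glu3, Asp8, Asp15, Glu16.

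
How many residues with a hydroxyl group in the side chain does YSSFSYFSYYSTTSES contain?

S, T, and Y are the three residues with a side-chain hydroxyl.
Matching residues: Y1, S2, S3, S5, Y6, S8, Y9, Y10, S11, T12, T13, S14, S16.

13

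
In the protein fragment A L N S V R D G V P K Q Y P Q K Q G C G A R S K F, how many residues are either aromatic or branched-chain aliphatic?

Aromatic: F, W, Y. Branched-chain aliphatic: I, L, V.
Aromatic residues here: Y13, F25 (2).
Branched-chain aliphatic residues here: L2, V5, V9 (3).
The two groups share no amino acid, so total = 2 + 3 = 5.

5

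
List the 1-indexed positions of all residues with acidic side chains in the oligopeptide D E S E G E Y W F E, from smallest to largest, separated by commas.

1, 2, 4, 6, 10

Only D (aspartate) and E (glutamate) carry a side-chain carboxylic acid.
Matching residues: D1, E2, E4, E6, E10.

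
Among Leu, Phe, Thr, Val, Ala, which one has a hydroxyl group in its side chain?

The –OH-bearing residues are Ser, Thr (aliphatic alcohols), and Tyr (phenol).
Of the listed options, only Thr belongs to this group.

Thr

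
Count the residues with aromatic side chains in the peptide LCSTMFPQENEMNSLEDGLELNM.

The aromatic amino acids are Phe (F, benzyl), Trp (W, indole), and Tyr (Y, phenol).
Matching residues: F6.

1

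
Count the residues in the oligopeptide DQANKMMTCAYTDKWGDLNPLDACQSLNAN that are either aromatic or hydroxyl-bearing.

5

Aromatic: F, W, Y. Hydroxyl-bearing: S, T, Y.
Aromatic residues here: Y11, W15 (2).
Hydroxyl-bearing residues here: T8, Y11, T12, S26 (4).
Y is in both groups, so the 1 Y residue must not be double-counted.
Total = 2 + 4 − 1 = 5.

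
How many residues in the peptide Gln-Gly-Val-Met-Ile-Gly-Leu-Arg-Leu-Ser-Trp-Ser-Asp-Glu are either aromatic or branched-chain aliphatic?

5

Aromatic: F, W, Y. Branched-chain aliphatic: I, L, V.
Aromatic residues here: Trp11 (1).
Branched-chain aliphatic residues here: Val3, Ile5, Leu7, Leu9 (4).
The two groups share no amino acid, so total = 1 + 4 = 5.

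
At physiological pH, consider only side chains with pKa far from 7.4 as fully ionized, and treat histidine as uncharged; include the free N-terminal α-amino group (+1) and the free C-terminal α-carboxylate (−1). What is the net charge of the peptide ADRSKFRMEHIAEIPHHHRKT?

At pH ~7.4 the Lys and Arg side chains are protonated (+1), the Asp and Glu side chains are deprotonated (−1), and with His taken as neutral all other side chains carry no charge.
Positive (K, R): R3, K5, R7, R19, K20 → +5.
Negative (D, E): D2, E9, E13 → −3.
The N-terminus (+1) and C-terminus (−1) cancel.
Net charge = (+5) + (−3) = +2.

+2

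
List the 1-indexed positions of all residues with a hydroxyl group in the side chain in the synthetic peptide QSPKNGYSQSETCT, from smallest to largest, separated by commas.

2, 7, 8, 10, 12, 14

S, T, and Y are the three residues with a side-chain hydroxyl.
Matching residues: S2, Y7, S8, S10, T12, T14.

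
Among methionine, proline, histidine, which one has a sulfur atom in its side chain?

Cysteine (C, thiol) and methionine (M, thioether) are the two sulfur-containing amino acids.
Of the listed options, only methionine belongs to this group.

methionine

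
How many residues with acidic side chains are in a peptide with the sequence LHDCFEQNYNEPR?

3

The acidic residues are Asp (D) and Glu (E), whose side chains end in a carboxylate group.
Matching residues: D3, E6, E11.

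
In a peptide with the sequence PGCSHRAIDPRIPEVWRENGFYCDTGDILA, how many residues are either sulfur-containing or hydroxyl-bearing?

5

Sulfur-containing: C, M. Hydroxyl-bearing: S, T, Y.
Sulfur-containing residues here: C3, C23 (2).
Hydroxyl-bearing residues here: S4, Y22, T25 (3).
The two groups share no amino acid, so total = 2 + 3 = 5.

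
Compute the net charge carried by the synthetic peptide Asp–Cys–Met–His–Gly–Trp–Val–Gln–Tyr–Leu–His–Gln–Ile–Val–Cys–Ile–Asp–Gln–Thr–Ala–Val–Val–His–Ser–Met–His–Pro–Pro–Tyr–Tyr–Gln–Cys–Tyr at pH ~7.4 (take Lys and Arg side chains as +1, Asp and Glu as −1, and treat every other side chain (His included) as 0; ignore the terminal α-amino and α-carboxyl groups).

-2

Positive (K, R): none → +0.
Negative (D, E): Asp1, Asp17 → −2.
Net charge = (+0) + (−2) = −2.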